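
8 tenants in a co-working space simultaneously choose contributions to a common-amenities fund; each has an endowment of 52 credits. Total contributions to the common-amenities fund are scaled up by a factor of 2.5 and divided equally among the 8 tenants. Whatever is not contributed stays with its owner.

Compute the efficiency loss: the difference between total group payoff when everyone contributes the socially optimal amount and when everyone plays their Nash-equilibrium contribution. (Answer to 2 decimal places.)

624.00 credits

Each contributed unit returns 2.5/8 = 0.3125 to its contributor — below 1 — so contributing 0 is dominant for every player. At the Nash equilibrium everyone keeps their 52, and the group total is 8 × 52 = 416.
Each contributed unit returns 2.500 to the group as a whole (0.3125 to each of 8 players), which exceeds 1, so the social optimum is full contribution: group total = 2.500 × 416 = 1040.00.
Efficiency loss = 1040.00 − 416 = 624.00.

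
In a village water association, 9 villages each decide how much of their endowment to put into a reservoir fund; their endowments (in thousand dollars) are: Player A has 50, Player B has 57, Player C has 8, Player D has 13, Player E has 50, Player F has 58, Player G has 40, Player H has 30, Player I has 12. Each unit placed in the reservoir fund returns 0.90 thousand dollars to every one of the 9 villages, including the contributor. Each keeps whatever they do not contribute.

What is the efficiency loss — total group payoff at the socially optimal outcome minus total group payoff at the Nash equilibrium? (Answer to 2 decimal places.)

2257.80 thousand dollars

The private return per contributed unit is 0.90 < 1 for everyone, so the Nash equilibrium is zero contribution and the group total is Σ E_j = 50 + 57 + 8 + 13 + 50 + 58 + 40 + 30 + 12 = 318.
Each contributed unit returns 8.100 to the group, so the social optimum is full contribution by everyone: group total = 8.100 × 318 = 2575.80.
Efficiency loss = (8.100 − 1) × 318 = 2257.80.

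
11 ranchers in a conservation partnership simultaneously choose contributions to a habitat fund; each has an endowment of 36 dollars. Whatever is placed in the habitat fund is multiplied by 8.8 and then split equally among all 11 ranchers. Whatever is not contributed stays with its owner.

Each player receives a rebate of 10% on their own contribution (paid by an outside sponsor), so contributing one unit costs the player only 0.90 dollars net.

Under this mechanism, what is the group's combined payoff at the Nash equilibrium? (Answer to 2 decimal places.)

396.00 dollars

With the mechanism, a contributed unit returns (8.8/11) / 0.90 = 0.8889 per unit of net cost — still below 1 — so contributing 0 remains dominant for every player.
Everyone keeps their endowment and the group total is 11 × 36 = 396.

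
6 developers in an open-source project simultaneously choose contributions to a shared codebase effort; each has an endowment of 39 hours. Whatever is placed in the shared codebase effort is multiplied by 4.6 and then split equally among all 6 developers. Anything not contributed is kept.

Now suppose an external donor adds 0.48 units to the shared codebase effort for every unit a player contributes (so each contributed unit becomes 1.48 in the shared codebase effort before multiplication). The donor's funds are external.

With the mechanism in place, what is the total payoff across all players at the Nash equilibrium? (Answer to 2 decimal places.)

The effective private return per unit is now 4.6 × 1.48 / 6 = 1.1347 > 1, so every player's dominant strategy flips to full contribution.
At the Nash equilibrium everyone contributes 39. Group total payoff = 4.6 × 1.48 × 234 = 1593.07.

1593.07 hours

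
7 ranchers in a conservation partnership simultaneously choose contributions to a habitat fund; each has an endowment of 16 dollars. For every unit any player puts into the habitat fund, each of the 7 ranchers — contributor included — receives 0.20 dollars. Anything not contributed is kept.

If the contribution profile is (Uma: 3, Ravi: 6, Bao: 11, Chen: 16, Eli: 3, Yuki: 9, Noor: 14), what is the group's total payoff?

Total contributed: 3 + 6 + 11 + 16 + 3 + 9 + 14 = 62; total kept: 7 × 16 − 62 = 50.
The habitat fund pays out 0.20 × 7 × 62 = 86.80 in aggregate.
Group total = 50 + 86.80 = 136.80.

136.80 dollars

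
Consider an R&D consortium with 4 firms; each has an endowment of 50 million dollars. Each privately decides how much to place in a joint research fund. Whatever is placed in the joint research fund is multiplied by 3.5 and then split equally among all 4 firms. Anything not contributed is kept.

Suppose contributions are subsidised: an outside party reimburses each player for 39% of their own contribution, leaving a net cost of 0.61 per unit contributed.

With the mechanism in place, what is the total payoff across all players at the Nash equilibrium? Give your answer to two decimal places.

778.00 million dollars

Under the mechanism each unit contributed yields (3.5/4) / 0.61 = 1.4344 back to its contributor per unit of net cost, which exceeds 1, making full contribution the dominant choice for everyone.
So the Nash equilibrium is full contribution by all 4; the group earns 4 × (50 × 0.39 + 3.5 × 50) = 778.00.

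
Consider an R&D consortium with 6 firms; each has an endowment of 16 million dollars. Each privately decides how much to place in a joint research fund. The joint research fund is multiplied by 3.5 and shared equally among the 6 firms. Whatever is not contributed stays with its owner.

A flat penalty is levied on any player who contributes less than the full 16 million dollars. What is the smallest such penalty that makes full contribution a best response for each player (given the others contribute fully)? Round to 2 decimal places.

6.67 million dollars

Given the others contribute fully, the best deviation is to contribute 0 (any partial contribution still incurs the fine and gives up units whose private return 0.5833 is below 1).
Deviating from 16 to 0 saves 16 million dollars but forfeits the deviator's share of the drop in the joint research fund: 3.5/6 × 16 = 9.33.
So the deviation gain is 16 − 9.33 = 6.67, and the fine must be at least 6.67 million dollars to wipe it out.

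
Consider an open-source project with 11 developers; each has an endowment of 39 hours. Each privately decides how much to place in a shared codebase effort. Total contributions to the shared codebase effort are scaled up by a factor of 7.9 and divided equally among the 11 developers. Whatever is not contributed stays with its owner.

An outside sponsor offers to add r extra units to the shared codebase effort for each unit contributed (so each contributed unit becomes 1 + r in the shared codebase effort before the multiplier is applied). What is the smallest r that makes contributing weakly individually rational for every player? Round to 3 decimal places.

With matching at rate r, one contributed unit becomes (1 + r) in the shared codebase effort and returns 7.9 × (1 + r) / 11 to the contributor.
Setting this equal to 1: 1 + r = 11/7.9 = 1.3924.
So the minimum matching rate is r = 1.3924 − 1 = 0.392.

0.392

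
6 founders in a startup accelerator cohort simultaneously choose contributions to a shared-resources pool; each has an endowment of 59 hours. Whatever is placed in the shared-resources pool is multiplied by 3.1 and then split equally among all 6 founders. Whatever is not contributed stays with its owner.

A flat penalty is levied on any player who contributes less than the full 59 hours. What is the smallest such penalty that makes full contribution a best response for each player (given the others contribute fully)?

Given the others contribute fully, the best deviation is to contribute 0 (any partial contribution still incurs the fine and gives up units whose private return 0.5167 is below 1).
Deviating from 59 to 0 saves 59 hours but forfeits the deviator's share of the drop in the shared-resources pool: 3.1/6 × 59 = 30.48.
So the deviation gain is 59 − 30.48 = 28.52, and the fine must be at least 28.52 hours to wipe it out.

28.52 hours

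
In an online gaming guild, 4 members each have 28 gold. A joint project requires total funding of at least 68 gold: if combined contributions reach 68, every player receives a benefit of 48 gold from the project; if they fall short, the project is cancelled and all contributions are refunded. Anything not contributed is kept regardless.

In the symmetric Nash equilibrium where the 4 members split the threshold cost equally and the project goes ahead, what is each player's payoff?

Equal share of the threshold: 68/4 = 17.
At this profile no one gains by cutting their contribution: any cut drops the total below 68, the project is cancelled, contributions are refunded, and the deviator ends with 28, which is less than 28 − 17 + 48 = 59. Contributing more than 17 just wastes the excess. So contributing exactly 17 is a best response.
Each player's payoff: 28 − 17 + 48 = 59.

59 gold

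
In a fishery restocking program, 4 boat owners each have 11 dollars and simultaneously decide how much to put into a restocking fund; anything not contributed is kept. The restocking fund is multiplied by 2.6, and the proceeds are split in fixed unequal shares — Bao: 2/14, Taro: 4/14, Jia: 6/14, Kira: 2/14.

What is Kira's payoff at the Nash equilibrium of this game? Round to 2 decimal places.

15.09 dollars

A player with share s gets back 2.6·s per unit contributed, so full contribution is dominant for anyone with s > 1/2.6 = 0.3846 and zero contribution is dominant for anyone below.
The only share above 0.3846 is Jia's 6/14, contributing 11; the remaining 3 contribute 0. Total contributed: 11.
Kira keeps 11 and receives 2.6 × 11 × 2/14 = 4.09 from the restocking fund, for a payoff of 15.09.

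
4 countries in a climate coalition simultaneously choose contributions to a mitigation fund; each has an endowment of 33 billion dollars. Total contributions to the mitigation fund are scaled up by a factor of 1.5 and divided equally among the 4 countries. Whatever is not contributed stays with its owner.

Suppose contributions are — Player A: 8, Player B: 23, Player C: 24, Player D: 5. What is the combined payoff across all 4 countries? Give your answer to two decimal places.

162.00 billion dollars

Total contributed: 8 + 23 + 24 + 5 = 60; total kept: 4 × 33 − 60 = 72.
The mitigation fund pays out 1.5 × 60 = 90.00 in aggregate.
Group total = 72 + 90.00 = 162.00.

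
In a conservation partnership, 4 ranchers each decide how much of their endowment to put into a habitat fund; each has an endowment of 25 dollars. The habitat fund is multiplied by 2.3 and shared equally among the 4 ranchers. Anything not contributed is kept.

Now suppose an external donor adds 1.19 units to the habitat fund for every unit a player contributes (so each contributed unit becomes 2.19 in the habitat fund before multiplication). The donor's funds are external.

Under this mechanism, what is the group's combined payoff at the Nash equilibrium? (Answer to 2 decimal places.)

Under the mechanism each unit contributed yields 2.3 × 2.19 / 4 = 1.2593 back to its contributor per unit of net cost, which exceeds 1, making full contribution the dominant choice for everyone.
So the Nash equilibrium is full contribution by all 4; the group earns 2.3 × 2.19 × 100 = 503.70.

503.70 dollars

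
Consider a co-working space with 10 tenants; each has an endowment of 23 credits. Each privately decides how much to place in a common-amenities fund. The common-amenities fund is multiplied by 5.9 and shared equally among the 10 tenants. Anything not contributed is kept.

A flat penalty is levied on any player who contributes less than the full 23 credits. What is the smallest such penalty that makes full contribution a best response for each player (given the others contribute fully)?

Given the others contribute fully, the best deviation is to contribute 0 (any partial contribution still incurs the fine and gives up units whose private return 0.5900 is below 1).
Deviating from 23 to 0 saves 23 credits but forfeits the deviator's share of the drop in the common-amenities fund: 5.9/10 × 23 = 13.57.
So the deviation gain is 23 − 13.57 = 9.43, and the fine must be at least 9.43 credits to wipe it out.

9.43 credits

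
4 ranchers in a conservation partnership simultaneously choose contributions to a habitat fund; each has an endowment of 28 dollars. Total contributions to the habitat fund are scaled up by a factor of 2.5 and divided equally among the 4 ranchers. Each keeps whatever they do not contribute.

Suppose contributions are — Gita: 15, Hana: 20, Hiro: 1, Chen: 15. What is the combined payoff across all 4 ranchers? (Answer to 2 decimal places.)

Total contributed: 15 + 20 + 1 + 15 = 51; total kept: 4 × 28 − 51 = 61.
The habitat fund pays out 2.5 × 51 = 127.50 in aggregate.
Group total = 61 + 127.50 = 188.50.

188.50 dollars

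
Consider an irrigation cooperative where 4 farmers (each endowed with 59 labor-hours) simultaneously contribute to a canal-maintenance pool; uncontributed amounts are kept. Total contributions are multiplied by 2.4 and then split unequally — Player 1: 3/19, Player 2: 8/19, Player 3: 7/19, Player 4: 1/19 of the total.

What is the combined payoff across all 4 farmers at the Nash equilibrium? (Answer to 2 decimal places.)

Each unit j contributes comes back to j as 2.4 × (j's share), so j prefers to contribute only if that share exceeds 1/2.4 = 0.4167; otherwise keeping the unit dominates.
Player 2 alone (share 8/19) is above the threshold, contributing 59; the remaining 3 contribute 0. Total contributed: 59.
The canal-maintenance pool pays out 2.4 × 59 = 141.60 in total (split across the unequal shares, but the aggregate is all that matters for the group sum).
The 3 free-riders keep 59 each, adding 177. Group total = 177 + 141.60 = 318.60.

318.60 labor-hours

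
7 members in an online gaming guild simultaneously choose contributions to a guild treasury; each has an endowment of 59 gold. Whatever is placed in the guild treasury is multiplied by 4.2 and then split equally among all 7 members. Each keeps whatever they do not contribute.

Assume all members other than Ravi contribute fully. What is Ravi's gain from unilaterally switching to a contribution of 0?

Switching from a contribution of 59 to 0 lets Ravi keep an extra 59 gold, but lowers the guild treasury by 59, which costs Ravi their own share of that drop: 4.2/7 × 59 = 35.40.
Net gain = 59 − 35.40 = 23.60. The private return per contributed unit (0.6000) is below 1, so free-riding is indeed the best response regardless of what the others do.

23.60 gold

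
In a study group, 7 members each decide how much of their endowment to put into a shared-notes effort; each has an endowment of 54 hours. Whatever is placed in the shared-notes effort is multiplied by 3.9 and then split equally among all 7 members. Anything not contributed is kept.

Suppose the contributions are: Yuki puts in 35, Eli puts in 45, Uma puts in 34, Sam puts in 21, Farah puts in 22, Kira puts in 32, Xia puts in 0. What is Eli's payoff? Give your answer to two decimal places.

114.30 hours

Total contributed: 35 + 45 + 34 + 21 + 22 + 32 + 0 = 189.
Each receives 3.9 × 189 / 7 = 105.30 from the shared-notes effort.
Eli keeps 54 − 45 = 9, so Eli's payoff is 9 + 105.30 = 114.30.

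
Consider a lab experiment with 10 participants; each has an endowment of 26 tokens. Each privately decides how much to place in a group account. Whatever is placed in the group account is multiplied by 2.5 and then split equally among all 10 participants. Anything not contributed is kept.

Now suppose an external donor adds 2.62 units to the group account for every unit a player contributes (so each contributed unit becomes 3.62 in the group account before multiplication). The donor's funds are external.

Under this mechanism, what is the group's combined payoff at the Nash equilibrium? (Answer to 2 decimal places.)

260.00 tokens

The effective private return is 2.5 × 3.62 / 10 = 0.9050, which is still under 1, so the mechanism doesn't change anyone's dominant strategy: zero contribution.
Everyone keeps their endowment and the group total is 10 × 26 = 260.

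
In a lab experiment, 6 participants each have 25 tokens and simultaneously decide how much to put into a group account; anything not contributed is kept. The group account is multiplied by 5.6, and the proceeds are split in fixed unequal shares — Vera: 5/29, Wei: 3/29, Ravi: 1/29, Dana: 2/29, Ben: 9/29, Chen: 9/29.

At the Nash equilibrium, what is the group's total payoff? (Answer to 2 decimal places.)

Each unit j contributes comes back to j as 5.6 × (j's share), so j prefers to contribute only if that share exceeds 1/5.6 = 0.1786; otherwise keeping the unit dominates.
Ben and Chen clear that bar, contributing 25 each; the remaining 4 contribute 0. Total contributed: 50.
The group account pays out 5.6 × 50 = 280.00 in total (split across the unequal shares, but the aggregate is all that matters for the group sum).
The 4 free-riders keep 25 each, adding 100. Group total = 100 + 280.00 = 380.00.

380.00 tokens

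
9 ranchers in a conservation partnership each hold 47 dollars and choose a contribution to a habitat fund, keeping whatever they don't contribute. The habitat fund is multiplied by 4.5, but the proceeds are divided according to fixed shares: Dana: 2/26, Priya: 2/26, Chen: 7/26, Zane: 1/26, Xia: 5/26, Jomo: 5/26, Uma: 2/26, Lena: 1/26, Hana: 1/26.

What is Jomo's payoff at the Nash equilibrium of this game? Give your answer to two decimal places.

87.67 dollars

A player with share s gets back 4.5·s per unit contributed, so full contribution is dominant for anyone with s > 1/4.5 = 0.2222 and zero contribution is dominant for anyone below.
Only Chen (7/26) clears that bar, contributing 47; the remaining 8 contribute 0. Total contributed: 47.
Jomo keeps 47 and receives 4.5 × 47 × 5/26 = 40.67 from the habitat fund, for a payoff of 87.67.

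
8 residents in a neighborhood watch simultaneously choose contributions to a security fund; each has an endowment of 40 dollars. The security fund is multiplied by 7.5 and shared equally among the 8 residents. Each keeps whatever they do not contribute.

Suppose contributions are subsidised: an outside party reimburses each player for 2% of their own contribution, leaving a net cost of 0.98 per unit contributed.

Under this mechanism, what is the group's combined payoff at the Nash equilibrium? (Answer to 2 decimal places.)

With the mechanism, a contributed unit returns (7.5/8) / 0.98 = 0.9566 per unit of net cost — still below 1 — so contributing 0 remains dominant for every player.
Everyone keeps their endowment and the group total is 8 × 40 = 320.

320.00 dollars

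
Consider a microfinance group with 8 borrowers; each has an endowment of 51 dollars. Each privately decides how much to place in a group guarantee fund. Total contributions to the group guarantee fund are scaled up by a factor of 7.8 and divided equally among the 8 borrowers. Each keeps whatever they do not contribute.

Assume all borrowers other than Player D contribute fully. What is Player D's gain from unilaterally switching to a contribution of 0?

1.28 dollars

Switching from a contribution of 51 to 0 lets Player D keep an extra 51 dollars, but lowers the group guarantee fund by 51, which costs Player D their own share of that drop: 7.8/8 × 51 = 49.72.
Net gain = 51 − 49.72 = 1.28. The private return per contributed unit (0.9750) is below 1, so free-riding is indeed the best response regardless of what the others do.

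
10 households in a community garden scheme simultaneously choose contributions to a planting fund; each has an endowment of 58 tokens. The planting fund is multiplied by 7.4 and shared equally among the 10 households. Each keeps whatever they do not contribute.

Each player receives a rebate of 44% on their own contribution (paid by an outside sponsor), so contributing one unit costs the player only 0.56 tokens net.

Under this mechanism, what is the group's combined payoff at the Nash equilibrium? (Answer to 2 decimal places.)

4547.20 tokens

The effective private return per unit is now (7.4/10) / 0.56 = 1.3214 > 1, so every player's dominant strategy flips to full contribution.
At the Nash equilibrium everyone contributes 58. Group total payoff = 10 × (58 × 0.44 + 7.4 × 58) = 4547.20.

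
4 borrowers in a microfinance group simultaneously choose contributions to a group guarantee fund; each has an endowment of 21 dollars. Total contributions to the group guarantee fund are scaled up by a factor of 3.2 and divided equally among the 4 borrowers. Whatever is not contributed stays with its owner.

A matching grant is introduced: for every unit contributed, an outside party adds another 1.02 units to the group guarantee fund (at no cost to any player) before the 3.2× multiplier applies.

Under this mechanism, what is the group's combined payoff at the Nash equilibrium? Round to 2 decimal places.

542.98 dollars

The effective private return per unit is now 3.2 × 2.02 / 4 = 1.6160 > 1, so every player's dominant strategy flips to full contribution.
At the Nash equilibrium everyone contributes 21. Group total payoff = 3.2 × 2.02 × 84 = 542.98.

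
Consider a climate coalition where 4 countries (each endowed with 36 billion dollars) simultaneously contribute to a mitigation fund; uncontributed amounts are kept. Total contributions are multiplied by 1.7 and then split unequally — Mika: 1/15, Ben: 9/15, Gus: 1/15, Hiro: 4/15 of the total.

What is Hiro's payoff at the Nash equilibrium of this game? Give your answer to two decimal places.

A player with share s gets back 1.7·s per unit contributed, so full contribution is dominant for anyone with s > 1/1.7 = 0.5882 and zero contribution is dominant for anyone below.
Only Ben (9/15) clears that bar, contributing 36; the remaining 3 contribute 0. Total contributed: 36.
Hiro keeps 36 and receives 1.7 × 36 × 4/15 = 16.32 from the mitigation fund, for a payoff of 52.32.

52.32 billion dollars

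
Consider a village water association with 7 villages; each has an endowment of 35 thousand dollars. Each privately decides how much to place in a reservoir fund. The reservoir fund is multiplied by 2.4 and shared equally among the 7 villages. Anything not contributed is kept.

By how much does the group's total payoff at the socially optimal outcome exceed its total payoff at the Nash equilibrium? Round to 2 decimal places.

343.00 thousand dollars

Each contributed unit returns 2.4/7 = 0.3429 to its contributor — below 1 — so contributing 0 is dominant for every player. At the Nash equilibrium everyone keeps their 35, and the group total is 7 × 35 = 245.
Each contributed unit returns 2.400 to the group as a whole (0.3429 to each of 7 players), which exceeds 1, so the social optimum is full contribution: group total = 2.400 × 245 = 588.00.
Efficiency loss = 588.00 − 245 = 343.00.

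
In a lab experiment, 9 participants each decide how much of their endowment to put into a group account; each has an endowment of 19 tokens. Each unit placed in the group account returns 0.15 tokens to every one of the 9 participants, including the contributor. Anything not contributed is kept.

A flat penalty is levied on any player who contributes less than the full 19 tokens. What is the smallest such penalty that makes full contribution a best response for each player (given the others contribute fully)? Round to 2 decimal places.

Given the others contribute fully, the best deviation is to contribute 0 (any partial contribution still incurs the fine and gives up units whose private return 0.15 is below 1).
Deviating from 19 to 0 saves 19 tokens but forfeits the deviator's share of the drop in the group account: 0.15 × 19 = 2.85.
So the deviation gain is 19 − 2.85 = 16.15, and the fine must be at least 16.15 tokens to wipe it out.

16.15 tokens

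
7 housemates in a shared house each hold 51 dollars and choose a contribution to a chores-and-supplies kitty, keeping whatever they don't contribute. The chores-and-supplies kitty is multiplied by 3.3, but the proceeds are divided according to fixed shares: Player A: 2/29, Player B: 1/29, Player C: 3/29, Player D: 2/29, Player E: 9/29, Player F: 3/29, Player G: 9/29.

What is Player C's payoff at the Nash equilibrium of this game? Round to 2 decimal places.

85.82 dollars

For player j, contributing a unit is worthwhile iff 3.3 × (j's share) ≥ 1, i.e. iff j's share is at least 0.3030.
Player E and Player G clear that bar, contributing 51 each; the remaining 5 contribute 0. Total contributed: 102.
Player C keeps 51 and receives 3.3 × 102 × 3/29 = 34.82 from the chores-and-supplies kitty, for a payoff of 85.82.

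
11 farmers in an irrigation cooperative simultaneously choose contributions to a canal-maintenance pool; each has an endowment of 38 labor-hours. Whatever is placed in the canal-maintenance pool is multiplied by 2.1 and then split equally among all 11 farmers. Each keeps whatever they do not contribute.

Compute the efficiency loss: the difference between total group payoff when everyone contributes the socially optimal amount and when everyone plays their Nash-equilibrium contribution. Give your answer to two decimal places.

Each contributed unit returns 2.1/11 = 0.1909 to its contributor — below 1 — so contributing 0 is dominant for every player. At the Nash equilibrium everyone keeps their 38, and the group total is 11 × 38 = 418.
Each contributed unit returns 2.100 to the group as a whole (0.1909 to each of 11 players), which exceeds 1, so the social optimum is full contribution: group total = 2.100 × 418 = 877.80.
Efficiency loss = 877.80 − 418 = 459.80.

459.80 labor-hours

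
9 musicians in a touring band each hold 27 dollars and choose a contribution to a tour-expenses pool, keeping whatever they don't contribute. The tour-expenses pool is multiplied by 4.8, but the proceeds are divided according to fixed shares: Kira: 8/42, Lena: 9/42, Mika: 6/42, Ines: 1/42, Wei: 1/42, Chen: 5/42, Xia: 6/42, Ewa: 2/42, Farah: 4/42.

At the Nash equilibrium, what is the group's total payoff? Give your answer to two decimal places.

345.60 dollars

For player j, contributing a unit is worthwhile iff 4.8 × (j's share) ≥ 1, i.e. iff j's share is at least 0.2083.
The only share above 0.2083 is Lena's 9/42, contributing 27; the remaining 8 contribute 0. Total contributed: 27.
The tour-expenses pool pays out 4.8 × 27 = 129.60 in total (split across the unequal shares, but the aggregate is all that matters for the group sum).
The 8 free-riders keep 27 each, adding 216. Group total = 216 + 129.60 = 345.60.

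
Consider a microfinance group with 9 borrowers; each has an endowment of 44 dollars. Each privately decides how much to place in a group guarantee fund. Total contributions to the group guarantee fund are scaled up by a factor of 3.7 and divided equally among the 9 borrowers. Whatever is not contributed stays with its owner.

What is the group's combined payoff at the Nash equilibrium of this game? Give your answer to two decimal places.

396.00 dollars

Each contributed unit returns 3.7/9 = 0.4111 to its contributor — below 1 — so contributing 0 is dominant for every player. At the Nash equilibrium everyone keeps their 44, and the group total is 9 × 44 = 396.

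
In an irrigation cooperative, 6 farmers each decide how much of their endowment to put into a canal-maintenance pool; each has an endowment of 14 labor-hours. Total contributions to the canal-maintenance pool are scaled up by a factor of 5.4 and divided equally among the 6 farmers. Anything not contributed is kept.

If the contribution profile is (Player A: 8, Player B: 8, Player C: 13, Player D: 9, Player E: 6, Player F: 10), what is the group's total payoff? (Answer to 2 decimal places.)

321.60 labor-hours

Total contributed: 8 + 8 + 13 + 9 + 6 + 10 = 54; total kept: 6 × 14 − 54 = 30.
The canal-maintenance pool pays out 5.4 × 54 = 291.60 in aggregate.
Group total = 30 + 291.60 = 321.60.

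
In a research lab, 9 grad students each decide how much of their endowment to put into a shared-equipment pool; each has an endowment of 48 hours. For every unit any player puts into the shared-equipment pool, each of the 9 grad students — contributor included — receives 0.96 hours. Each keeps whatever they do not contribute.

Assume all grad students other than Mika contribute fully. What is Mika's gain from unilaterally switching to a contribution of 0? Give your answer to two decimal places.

Switching from a contribution of 48 to 0 lets Mika keep an extra 48 hours, but lowers the shared-equipment pool by 48, which costs Mika their own share of that drop: 0.96 × 48 = 46.08.
Net gain = 48 − 46.08 = 1.92. The private return per contributed unit (0.96) is below 1, so free-riding is indeed the best response regardless of what the others do.

1.92 hours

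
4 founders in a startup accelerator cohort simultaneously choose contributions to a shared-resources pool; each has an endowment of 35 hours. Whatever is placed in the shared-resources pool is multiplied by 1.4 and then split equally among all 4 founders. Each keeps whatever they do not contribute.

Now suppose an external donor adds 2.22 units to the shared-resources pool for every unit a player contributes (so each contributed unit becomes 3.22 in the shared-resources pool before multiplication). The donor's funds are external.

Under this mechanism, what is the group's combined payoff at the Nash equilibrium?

The effective private return per unit is now 1.4 × 3.22 / 4 = 1.1270 > 1, so every player's dominant strategy flips to full contribution.
At the Nash equilibrium everyone contributes 35. Group total payoff = 1.4 × 3.22 × 140 = 631.12.

631.12 hours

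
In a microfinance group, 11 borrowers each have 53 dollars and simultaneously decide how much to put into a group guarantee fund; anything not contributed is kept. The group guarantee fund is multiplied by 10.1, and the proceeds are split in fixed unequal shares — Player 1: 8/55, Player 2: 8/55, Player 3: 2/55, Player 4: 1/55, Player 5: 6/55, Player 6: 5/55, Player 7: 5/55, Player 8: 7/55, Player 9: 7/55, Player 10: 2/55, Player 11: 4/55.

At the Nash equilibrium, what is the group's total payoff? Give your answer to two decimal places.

Each unit j contributes comes back to j as 10.1 × (j's share), so j prefers to contribute only if that share exceeds 1/10.1 = 0.0990; otherwise keeping the unit dominates.
Player 1, Player 2, Player 5, Player 8 and Player 9 clear that bar, contributing 53 each; the remaining 6 contribute 0. Total contributed: 265.
The group guarantee fund pays out 10.1 × 265 = 2676.50 in total (split across the unequal shares, but the aggregate is all that matters for the group sum).
The 6 free-riders keep 53 each, adding 318. Group total = 318 + 2676.50 = 2994.50.

2994.50 dollars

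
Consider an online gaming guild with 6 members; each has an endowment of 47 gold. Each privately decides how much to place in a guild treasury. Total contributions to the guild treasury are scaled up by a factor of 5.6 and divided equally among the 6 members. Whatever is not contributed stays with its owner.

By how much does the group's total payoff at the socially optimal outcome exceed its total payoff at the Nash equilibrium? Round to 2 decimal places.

1297.20 gold

Each contributed unit returns 5.6/6 = 0.9333 to its contributor — below 1 — so contributing 0 is dominant for every player. At the Nash equilibrium everyone keeps their 47, and the group total is 6 × 47 = 282.
Each contributed unit returns 5.600 to the group as a whole (0.9333 to each of 6 players), which exceeds 1, so the social optimum is full contribution: group total = 5.600 × 282 = 1579.20.
Efficiency loss = 1579.20 − 282 = 1297.20.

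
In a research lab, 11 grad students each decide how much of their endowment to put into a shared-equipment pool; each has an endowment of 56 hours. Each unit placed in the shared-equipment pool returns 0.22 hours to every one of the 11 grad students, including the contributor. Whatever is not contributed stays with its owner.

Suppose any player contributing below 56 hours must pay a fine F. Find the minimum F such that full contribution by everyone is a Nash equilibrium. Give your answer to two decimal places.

Given the others contribute fully, the best deviation is to contribute 0 (any partial contribution still incurs the fine and gives up units whose private return 0.22 is below 1).
Deviating from 56 to 0 saves 56 hours but forfeits the deviator's share of the drop in the shared-equipment pool: 0.22 × 56 = 12.32.
So the deviation gain is 56 − 12.32 = 43.68, and the fine must be at least 43.68 hours to wipe it out.

43.68 hours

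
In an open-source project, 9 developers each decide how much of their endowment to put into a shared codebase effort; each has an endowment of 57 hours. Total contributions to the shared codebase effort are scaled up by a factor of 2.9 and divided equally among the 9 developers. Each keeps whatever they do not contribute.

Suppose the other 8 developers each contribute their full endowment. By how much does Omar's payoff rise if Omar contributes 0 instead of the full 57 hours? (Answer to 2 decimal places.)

38.63 hours

Switching from a contribution of 57 to 0 lets Omar keep an extra 57 hours, but lowers the shared codebase effort by 57, which costs Omar their own share of that drop: 2.9/9 × 57 = 18.37.
Net gain = 57 − 18.37 = 38.63. The private return per contributed unit (0.3222) is below 1, so free-riding is indeed the best response regardless of what the others do.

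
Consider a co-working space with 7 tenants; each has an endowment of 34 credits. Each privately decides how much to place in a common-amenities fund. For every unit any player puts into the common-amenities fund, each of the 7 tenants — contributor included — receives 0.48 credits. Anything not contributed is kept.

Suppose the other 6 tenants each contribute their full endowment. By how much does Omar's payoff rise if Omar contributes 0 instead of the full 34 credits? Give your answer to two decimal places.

17.68 credits

Switching from a contribution of 34 to 0 lets Omar keep an extra 34 credits, but lowers the common-amenities fund by 34, which costs Omar their own share of that drop: 0.48 × 34 = 16.32.
Net gain = 34 − 16.32 = 17.68. The private return per contributed unit (0.48) is below 1, so free-riding is indeed the best response regardless of what the others do.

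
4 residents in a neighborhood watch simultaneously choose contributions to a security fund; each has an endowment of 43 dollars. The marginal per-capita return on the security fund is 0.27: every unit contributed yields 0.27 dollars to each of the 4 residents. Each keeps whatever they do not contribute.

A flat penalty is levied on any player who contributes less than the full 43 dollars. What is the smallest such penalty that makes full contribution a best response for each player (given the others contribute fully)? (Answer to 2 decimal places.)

31.39 dollars

Given the others contribute fully, the best deviation is to contribute 0 (any partial contribution still incurs the fine and gives up units whose private return 0.27 is below 1).
Deviating from 43 to 0 saves 43 dollars but forfeits the deviator's share of the drop in the security fund: 0.27 × 43 = 11.61.
So the deviation gain is 43 − 11.61 = 31.39, and the fine must be at least 31.39 dollars to wipe it out.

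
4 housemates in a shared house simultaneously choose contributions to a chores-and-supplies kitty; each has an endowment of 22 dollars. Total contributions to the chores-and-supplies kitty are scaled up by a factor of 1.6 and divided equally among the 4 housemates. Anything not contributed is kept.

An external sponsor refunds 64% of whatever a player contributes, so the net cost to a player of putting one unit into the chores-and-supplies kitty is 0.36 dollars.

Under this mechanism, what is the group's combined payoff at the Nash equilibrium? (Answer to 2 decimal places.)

197.12 dollars

Under the mechanism each unit contributed yields (1.6/4) / 0.36 = 1.1111 back to its contributor per unit of net cost, which exceeds 1, making full contribution the dominant choice for everyone.
So the Nash equilibrium is full contribution by all 4; the group earns 4 × (22 × 0.64 + 1.6 × 22) = 197.12.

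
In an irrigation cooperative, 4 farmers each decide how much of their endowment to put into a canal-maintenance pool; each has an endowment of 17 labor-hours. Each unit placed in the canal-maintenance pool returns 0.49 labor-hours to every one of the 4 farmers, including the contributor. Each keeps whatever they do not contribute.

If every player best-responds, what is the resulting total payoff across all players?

68.00 labor-hours

The private return per contributed unit is 0.49 < 1, so contributing 0 is dominant for every player. At the Nash equilibrium everyone keeps their 17, and the group total is 4 × 17 = 68.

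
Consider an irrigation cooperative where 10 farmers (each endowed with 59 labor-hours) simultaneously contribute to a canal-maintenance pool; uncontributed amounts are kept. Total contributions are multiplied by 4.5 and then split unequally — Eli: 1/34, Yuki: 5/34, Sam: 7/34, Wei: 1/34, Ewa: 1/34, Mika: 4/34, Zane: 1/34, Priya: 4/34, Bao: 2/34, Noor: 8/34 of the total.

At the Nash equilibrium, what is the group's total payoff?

796.50 labor-hours

A player with share s gets back 4.5·s per unit contributed, so full contribution is dominant for anyone with s > 1/4.5 = 0.2222 and zero contribution is dominant for anyone below.
The only share above 0.2222 is Noor's 8/34, contributing 59; the remaining 9 contribute 0. Total contributed: 59.
The canal-maintenance pool pays out 4.5 × 59 = 265.50 in total (split across the unequal shares, but the aggregate is all that matters for the group sum).
The 9 free-riders keep 59 each, adding 531. Group total = 531 + 265.50 = 796.50.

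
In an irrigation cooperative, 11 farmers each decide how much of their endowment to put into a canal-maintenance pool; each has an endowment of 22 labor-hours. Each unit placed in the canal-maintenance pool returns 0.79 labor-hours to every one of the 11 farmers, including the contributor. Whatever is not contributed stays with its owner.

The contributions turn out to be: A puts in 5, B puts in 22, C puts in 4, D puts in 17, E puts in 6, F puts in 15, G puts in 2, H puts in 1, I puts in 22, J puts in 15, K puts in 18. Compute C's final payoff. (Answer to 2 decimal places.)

118.33 labor-hours

Total contributed: 5 + 22 + 4 + 17 + 6 + 15 + 2 + 1 + 22 + 15 + 18 = 127.
Each receives 0.79 × 127 = 100.33 from the canal-maintenance pool.
C keeps 22 − 4 = 18, so C's payoff is 18 + 100.33 = 118.33.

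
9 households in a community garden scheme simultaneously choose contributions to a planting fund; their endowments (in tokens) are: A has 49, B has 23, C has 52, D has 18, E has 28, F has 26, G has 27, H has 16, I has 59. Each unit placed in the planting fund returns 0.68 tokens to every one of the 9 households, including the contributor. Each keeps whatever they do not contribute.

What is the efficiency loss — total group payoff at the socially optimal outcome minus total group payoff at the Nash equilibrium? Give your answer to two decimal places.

1525.76 tokens

The private return per contributed unit is 0.68 < 1 for everyone, so the Nash equilibrium is zero contribution and the group total is Σ E_j = 49 + 23 + 52 + 18 + 28 + 26 + 27 + 16 + 59 = 298.
Each contributed unit returns 6.120 to the group, so the social optimum is full contribution by everyone: group total = 6.120 × 298 = 1823.76.
Efficiency loss = (6.120 − 1) × 298 = 1525.76.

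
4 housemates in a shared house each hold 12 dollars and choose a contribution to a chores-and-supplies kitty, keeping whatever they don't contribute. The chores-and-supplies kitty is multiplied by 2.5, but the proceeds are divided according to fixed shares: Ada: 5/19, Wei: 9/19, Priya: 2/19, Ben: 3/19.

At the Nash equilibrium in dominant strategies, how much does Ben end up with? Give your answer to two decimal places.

16.74 dollars

Each unit j contributes comes back to j as 2.5 × (j's share), so j prefers to contribute only if that share exceeds 1/2.5 = 0.4000; otherwise keeping the unit dominates.
Wei alone (share 9/19) is above the threshold, contributing 12; the remaining 3 contribute 0. Total contributed: 12.
Ben keeps 12 and receives 2.5 × 12 × 3/19 = 4.74 from the chores-and-supplies kitty, for a payoff of 16.74.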